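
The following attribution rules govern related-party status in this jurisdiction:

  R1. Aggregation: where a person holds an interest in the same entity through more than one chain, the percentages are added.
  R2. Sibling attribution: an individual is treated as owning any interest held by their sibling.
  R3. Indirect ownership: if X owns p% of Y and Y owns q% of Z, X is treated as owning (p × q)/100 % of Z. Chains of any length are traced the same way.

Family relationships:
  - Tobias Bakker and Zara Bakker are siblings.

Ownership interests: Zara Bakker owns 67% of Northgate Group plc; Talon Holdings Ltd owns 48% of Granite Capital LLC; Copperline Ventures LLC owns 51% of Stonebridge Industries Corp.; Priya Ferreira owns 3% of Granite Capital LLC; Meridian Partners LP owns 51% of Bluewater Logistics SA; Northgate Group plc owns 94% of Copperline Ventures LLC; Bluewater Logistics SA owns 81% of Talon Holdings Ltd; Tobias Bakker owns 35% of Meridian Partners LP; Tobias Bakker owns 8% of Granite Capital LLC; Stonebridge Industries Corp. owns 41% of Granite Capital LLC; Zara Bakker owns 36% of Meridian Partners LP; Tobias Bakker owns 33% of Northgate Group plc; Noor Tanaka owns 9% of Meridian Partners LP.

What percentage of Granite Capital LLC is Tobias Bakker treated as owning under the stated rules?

By sibling attribution (R2), Tobias Bakker is treated as also owning Zara Bakker's interest in Meridian Partners LP, giving 35% + 36% = 71%.
By sibling attribution (R2), Tobias Bakker is treated as also owning Zara Bakker's interest in Northgate Group plc, giving 33% + 67% = 100%.
Chain via Meridian Partners LP → Bluewater Logistics SA → Talon Holdings Ltd (R3): 71% × 51% × 81% × 48% = 14.078448% of Granite Capital LLC.
Chain via Northgate Group plc → Copperline Ventures LLC → Stonebridge Industries Corp. (R3): 100% × 94% × 51% × 41% = 19.6554% of Granite Capital LLC.
Direct interest in Granite Capital LLC: 8%.
Aggregating (R1): 14.078448% + 19.6554% + 8% = 41.733848%.

41.733848%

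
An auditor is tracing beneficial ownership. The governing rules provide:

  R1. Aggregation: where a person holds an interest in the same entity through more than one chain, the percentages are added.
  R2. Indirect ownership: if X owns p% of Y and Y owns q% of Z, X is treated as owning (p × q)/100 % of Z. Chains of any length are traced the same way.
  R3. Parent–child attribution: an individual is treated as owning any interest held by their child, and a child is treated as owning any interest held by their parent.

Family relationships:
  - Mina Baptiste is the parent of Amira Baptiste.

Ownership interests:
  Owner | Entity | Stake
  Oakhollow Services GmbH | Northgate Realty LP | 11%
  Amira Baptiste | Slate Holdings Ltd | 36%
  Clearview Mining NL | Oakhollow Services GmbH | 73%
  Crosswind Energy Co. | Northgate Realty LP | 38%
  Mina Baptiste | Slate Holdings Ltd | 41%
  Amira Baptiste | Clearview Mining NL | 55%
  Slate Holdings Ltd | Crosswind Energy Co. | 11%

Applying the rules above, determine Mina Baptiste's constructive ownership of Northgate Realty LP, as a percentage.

By parent–child attribution (R3), Mina Baptiste is treated as also owning Amira Baptiste's interest in Slate Holdings Ltd, giving 41% + 36% = 77%.
By parent–child attribution (R3), Mina Baptiste is treated as owning Amira Baptiste's 55% interest in Clearview Mining NL.
Chain via Slate Holdings Ltd → Crosswind Energy Co. (R2): 77% × 11% × 38% = 3.2186% of Northgate Realty LP.
Chain via Clearview Mining NL → Oakhollow Services GmbH (R2): 55% × 73% × 11% = 4.4165% of Northgate Realty LP.
Aggregating (R1): 3.2186% + 4.4165% = 7.6351%.

7.6351%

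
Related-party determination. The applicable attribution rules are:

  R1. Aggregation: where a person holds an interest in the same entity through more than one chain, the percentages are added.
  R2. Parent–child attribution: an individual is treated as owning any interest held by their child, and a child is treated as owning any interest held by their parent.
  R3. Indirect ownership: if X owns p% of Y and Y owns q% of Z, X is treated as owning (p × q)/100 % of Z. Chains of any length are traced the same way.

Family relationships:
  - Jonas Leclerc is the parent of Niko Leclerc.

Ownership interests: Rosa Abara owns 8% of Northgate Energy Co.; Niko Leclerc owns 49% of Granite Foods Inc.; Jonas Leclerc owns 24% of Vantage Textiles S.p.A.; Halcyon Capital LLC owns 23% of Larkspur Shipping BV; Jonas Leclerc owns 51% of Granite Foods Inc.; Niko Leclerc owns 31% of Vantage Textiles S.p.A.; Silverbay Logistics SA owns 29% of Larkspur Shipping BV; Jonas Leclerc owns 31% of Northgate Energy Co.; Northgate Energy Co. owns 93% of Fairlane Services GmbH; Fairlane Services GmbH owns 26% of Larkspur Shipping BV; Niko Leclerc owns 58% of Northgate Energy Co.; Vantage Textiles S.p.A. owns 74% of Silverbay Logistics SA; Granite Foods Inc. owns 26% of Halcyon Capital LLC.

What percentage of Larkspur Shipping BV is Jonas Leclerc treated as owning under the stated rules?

By parent–child attribution (R2), Jonas Leclerc is treated as also owning Niko Leclerc's interest in Northgate Energy Co, giving 31% + 58% = 89%.
By parent–child attribution (R2), Jonas Leclerc is treated as also owning Niko Leclerc's interest in Vantage Textiles S.p.A, giving 24% + 31% = 55%.
By parent–child attribution (R2), Jonas Leclerc is treated as also owning Niko Leclerc's interest in Granite Foods Inc, giving 51% + 49% = 100%.
Chain via Northgate Energy Co. → Fairlane Services GmbH (R3): 89% × 93% × 26% = 21.5202% of Larkspur Shipping BV.
Chain via Vantage Textiles S.p.A. → Silverbay Logistics SA (R3): 55% × 74% × 29% = 11.803% of Larkspur Shipping BV.
Chain via Granite Foods Inc. → Halcyon Capital LLC (R3): 100% × 26% × 23% = 5.98% of Larkspur Shipping BV.
Aggregating (R1): 21.5202% + 11.803% + 5.98% = 39.3032%.

39.3032%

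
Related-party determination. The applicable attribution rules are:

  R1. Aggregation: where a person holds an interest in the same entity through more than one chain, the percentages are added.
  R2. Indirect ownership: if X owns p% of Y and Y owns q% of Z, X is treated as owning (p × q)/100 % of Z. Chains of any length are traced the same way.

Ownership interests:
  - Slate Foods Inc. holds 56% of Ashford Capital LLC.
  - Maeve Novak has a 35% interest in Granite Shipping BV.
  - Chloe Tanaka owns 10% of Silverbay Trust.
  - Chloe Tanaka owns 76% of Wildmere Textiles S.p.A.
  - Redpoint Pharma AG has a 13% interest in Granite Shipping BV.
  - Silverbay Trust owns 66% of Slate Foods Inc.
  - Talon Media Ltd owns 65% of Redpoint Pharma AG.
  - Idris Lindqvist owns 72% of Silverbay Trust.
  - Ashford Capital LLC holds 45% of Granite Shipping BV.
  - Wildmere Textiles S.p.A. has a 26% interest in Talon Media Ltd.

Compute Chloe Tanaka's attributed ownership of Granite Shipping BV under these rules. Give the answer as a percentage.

3.33292%

Chain via Wildmere Textiles S.p.A. → Talon Media Ltd → Redpoint Pharma AG (R2): 76% × 26% × 65% × 13% = 1.66972% of Granite Shipping BV.
Chain via Silverbay Trust → Slate Foods Inc. → Ashford Capital LLC (R2): 10% × 66% × 56% × 45% = 1.6632% of Granite Shipping BV.
Aggregating (R1): 1.66972% + 1.6632% = 3.33292%.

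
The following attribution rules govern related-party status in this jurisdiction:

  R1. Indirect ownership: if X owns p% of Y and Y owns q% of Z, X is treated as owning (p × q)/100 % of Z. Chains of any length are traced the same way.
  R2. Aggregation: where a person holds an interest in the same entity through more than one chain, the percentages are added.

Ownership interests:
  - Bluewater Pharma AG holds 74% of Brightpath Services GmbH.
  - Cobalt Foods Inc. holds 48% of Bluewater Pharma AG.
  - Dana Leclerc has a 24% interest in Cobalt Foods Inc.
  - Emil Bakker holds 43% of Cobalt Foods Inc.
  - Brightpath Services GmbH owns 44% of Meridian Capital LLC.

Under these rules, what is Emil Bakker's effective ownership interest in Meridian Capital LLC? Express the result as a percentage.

Chain via Cobalt Foods Inc. → Bluewater Pharma AG → Brightpath Services GmbH (R1): 43% × 48% × 74% × 44% = 6.720384% of Meridian Capital LLC.

6.720384%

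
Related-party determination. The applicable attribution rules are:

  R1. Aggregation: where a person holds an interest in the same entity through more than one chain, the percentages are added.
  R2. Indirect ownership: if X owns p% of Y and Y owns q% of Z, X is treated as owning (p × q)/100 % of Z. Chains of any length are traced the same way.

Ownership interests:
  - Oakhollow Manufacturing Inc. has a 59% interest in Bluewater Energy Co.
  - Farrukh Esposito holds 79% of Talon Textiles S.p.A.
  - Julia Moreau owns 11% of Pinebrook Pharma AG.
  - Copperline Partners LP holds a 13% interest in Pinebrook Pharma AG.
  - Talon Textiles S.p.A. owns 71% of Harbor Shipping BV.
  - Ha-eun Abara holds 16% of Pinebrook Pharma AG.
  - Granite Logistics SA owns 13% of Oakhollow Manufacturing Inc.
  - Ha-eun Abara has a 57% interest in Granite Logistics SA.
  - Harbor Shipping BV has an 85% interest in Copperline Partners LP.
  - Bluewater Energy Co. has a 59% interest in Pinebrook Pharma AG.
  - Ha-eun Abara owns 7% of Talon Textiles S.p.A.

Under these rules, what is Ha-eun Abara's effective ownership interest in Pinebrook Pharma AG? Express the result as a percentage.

19.128606%

Chain via Talon Textiles S.p.A. → Harbor Shipping BV → Copperline Partners LP (R2): 7% × 71% × 85% × 13% = 0.549185% of Pinebrook Pharma AG.
Chain via Granite Logistics SA → Oakhollow Manufacturing Inc. → Bluewater Energy Co. (R2): 57% × 13% × 59% × 59% = 2.579421% of Pinebrook Pharma AG.
Direct interest in Pinebrook Pharma AG: 16%.
Aggregating (R1): 0.549185% + 2.579421% + 16% = 19.128606%.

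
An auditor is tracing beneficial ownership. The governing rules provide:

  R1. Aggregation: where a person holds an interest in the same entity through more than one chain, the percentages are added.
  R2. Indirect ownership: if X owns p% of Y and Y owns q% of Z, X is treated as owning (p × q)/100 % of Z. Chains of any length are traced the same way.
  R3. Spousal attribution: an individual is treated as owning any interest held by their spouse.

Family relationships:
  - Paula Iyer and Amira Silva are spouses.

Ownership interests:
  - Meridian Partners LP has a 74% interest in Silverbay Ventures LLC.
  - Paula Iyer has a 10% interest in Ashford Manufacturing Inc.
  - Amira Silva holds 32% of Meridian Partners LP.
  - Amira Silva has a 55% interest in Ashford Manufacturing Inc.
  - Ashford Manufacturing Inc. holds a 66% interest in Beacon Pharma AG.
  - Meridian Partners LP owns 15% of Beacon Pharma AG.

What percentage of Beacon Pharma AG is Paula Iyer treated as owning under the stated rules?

By spousal attribution (R3), Paula Iyer is treated as also owning Amira Silva's interest in Ashford Manufacturing Inc, giving 10% + 55% = 65%.
By spousal attribution (R3), Paula Iyer is treated as owning Amira Silva's 32% interest in Meridian Partners LP.
Chain via Ashford Manufacturing Inc. (R2): 65% × 66% = 42.9% of Beacon Pharma AG.
Chain via Meridian Partners LP (R2): 32% × 15% = 4.8% of Beacon Pharma AG.
Aggregating (R1): 42.9% + 4.8% = 47.7%.

47.7%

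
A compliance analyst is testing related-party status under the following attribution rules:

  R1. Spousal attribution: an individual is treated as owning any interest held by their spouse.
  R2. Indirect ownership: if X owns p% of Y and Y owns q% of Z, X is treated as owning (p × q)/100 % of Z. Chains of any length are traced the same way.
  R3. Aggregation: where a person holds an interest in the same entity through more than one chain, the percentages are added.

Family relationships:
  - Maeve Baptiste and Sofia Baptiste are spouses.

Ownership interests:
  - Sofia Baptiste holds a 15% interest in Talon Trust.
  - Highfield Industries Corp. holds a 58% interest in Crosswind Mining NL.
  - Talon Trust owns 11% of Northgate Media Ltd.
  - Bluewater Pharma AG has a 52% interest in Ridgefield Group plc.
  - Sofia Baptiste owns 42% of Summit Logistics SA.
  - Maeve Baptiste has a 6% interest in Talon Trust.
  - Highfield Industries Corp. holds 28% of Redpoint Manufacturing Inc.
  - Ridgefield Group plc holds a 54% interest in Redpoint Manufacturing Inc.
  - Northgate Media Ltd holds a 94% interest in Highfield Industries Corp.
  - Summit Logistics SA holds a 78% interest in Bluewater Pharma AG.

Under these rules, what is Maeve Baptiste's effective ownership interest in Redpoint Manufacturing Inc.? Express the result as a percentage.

9.807%

By spousal attribution (R1), Maeve Baptiste is treated as also owning Sofia Baptiste's interest in Talon Trust, giving 6% + 15% = 21%.
By spousal attribution (R1), Maeve Baptiste is treated as owning Sofia Baptiste's 42% interest in Summit Logistics SA.
Chain via Talon Trust → Northgate Media Ltd → Highfield Industries Corp. (R2): 21% × 11% × 94% × 28% = 0.607992% of Redpoint Manufacturing Inc.
Chain via Summit Logistics SA → Bluewater Pharma AG → Ridgefield Group plc (R2): 42% × 78% × 52% × 54% = 9.199008% of Redpoint Manufacturing Inc.
Aggregating (R3): 0.607992% + 9.199008% = 9.807%.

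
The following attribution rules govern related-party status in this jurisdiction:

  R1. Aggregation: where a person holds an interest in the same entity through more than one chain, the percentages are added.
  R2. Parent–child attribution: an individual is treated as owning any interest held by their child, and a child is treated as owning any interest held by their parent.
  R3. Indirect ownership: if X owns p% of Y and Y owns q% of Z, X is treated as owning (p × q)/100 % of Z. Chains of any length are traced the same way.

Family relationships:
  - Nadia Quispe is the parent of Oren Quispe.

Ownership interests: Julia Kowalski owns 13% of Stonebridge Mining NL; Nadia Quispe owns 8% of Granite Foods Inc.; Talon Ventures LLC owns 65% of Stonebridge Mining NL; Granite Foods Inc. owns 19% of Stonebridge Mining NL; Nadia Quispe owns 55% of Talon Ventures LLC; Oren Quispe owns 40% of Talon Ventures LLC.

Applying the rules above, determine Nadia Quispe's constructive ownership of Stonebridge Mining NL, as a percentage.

By parent–child attribution (R2), Nadia Quispe is treated as also owning Oren Quispe's interest in Talon Ventures LLC, giving 55% + 40% = 95%.
Chain via Talon Ventures LLC (R3): 95% × 65% = 61.75% of Stonebridge Mining NL.
Chain via Granite Foods Inc. (R3): 8% × 19% = 1.52% of Stonebridge Mining NL.
Aggregating (R1): 61.75% + 1.52% = 63.27%.

63.27%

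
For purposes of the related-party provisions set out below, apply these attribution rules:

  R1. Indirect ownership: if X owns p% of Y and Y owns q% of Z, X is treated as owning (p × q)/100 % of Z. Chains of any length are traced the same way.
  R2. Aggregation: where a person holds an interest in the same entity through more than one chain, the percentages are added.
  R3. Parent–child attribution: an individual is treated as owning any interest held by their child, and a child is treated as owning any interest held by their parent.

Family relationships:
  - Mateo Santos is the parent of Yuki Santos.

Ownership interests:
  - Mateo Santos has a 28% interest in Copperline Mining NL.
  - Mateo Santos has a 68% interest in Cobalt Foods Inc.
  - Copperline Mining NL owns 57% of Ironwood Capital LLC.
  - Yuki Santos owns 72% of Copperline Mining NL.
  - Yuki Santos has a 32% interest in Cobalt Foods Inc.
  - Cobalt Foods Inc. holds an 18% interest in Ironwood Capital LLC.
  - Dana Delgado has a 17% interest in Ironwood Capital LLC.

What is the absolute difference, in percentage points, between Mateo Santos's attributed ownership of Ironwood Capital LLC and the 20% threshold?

55

By parent–child attribution (R3), Mateo Santos is treated as also owning Yuki Santos's interest in Cobalt Foods Inc, giving 68% + 32% = 100%.
By parent–child attribution (R3), Mateo Santos is treated as also owning Yuki Santos's interest in Copperline Mining NL, giving 28% + 72% = 100%.
Chain via Cobalt Foods Inc. (R1): 100% × 18% = 18% of Ironwood Capital LLC.
Chain via Copperline Mining NL (R1): 100% × 57% = 57% of Ironwood Capital LLC.
Aggregating (R2): 18% + 57% = 75%.
75% exceeds the 20% threshold by 55 percentage points.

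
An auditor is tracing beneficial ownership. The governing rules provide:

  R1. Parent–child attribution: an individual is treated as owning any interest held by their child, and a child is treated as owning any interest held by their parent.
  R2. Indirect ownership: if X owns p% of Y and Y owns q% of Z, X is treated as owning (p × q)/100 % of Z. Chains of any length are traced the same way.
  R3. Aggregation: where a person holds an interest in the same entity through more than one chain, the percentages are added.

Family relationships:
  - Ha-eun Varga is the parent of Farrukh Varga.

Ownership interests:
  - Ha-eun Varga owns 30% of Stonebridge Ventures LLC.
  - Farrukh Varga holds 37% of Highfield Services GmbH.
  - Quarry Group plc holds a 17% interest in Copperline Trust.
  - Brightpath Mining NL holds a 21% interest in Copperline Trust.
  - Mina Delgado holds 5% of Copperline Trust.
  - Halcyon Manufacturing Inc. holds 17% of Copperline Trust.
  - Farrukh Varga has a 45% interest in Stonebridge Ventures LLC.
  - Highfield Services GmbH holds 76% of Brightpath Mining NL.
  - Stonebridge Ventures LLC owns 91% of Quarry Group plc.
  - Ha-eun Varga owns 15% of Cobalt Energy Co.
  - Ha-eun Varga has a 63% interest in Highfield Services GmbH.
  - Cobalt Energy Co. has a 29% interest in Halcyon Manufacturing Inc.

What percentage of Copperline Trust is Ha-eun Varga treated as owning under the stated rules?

28.302%

By parent–child attribution (R1), Ha-eun Varga is treated as also owning Farrukh Varga's interest in Stonebridge Ventures LLC, giving 30% + 45% = 75%.
By parent–child attribution (R1), Ha-eun Varga is treated as also owning Farrukh Varga's interest in Highfield Services GmbH, giving 63% + 37% = 100%.
Chain via Stonebridge Ventures LLC → Quarry Group plc (R2): 75% × 91% × 17% = 11.6025% of Copperline Trust.
Chain via Cobalt Energy Co. → Halcyon Manufacturing Inc. (R2): 15% × 29% × 17% = 0.7395% of Copperline Trust.
Chain via Highfield Services GmbH → Brightpath Mining NL (R2): 100% × 76% × 21% = 15.96% of Copperline Trust.
Aggregating (R3): 11.6025% + 0.7395% + 15.96% = 28.302%.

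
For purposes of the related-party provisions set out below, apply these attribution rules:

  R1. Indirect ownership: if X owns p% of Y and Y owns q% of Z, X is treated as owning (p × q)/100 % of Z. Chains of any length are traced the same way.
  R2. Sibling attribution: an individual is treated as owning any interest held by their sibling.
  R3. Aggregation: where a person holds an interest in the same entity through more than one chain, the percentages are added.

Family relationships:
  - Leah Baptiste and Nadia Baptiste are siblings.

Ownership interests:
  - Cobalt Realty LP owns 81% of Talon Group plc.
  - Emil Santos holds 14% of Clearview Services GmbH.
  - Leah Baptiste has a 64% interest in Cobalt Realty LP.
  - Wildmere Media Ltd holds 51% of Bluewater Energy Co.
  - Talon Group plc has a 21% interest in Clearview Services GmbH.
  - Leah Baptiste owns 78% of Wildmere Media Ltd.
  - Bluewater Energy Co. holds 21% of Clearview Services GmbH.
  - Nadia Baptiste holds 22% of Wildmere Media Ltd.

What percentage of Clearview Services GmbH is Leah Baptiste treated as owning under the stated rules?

21.5964%

By sibling attribution (R2), Leah Baptiste is treated as also owning Nadia Baptiste's interest in Wildmere Media Ltd, giving 78% + 22% = 100%.
Chain via Cobalt Realty LP → Talon Group plc (R1): 64% × 81% × 21% = 10.8864% of Clearview Services GmbH.
Chain via Wildmere Media Ltd → Bluewater Energy Co. (R1): 100% × 51% × 21% = 10.71% of Clearview Services GmbH.
Aggregating (R3): 10.8864% + 10.71% = 21.5964%.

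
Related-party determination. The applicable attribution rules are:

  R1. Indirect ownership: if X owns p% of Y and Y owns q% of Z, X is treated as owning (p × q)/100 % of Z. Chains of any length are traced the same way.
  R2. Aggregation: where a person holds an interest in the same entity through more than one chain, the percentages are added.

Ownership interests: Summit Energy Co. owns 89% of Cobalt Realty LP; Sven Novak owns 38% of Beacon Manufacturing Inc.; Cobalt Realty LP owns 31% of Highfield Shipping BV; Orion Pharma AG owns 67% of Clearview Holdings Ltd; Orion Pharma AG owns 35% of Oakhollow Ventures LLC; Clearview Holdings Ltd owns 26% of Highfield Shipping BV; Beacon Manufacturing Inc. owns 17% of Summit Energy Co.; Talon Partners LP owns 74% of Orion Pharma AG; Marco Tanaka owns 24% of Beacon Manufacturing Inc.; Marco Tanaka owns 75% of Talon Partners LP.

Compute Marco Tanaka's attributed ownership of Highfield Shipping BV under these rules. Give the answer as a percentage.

Chain via Talon Partners LP → Orion Pharma AG → Clearview Holdings Ltd (R1): 75% × 74% × 67% × 26% = 9.6681% of Highfield Shipping BV.
Chain via Beacon Manufacturing Inc. → Summit Energy Co. → Cobalt Realty LP (R1): 24% × 17% × 89% × 31% = 1.125672% of Highfield Shipping BV.
Aggregating (R2): 9.6681% + 1.125672% = 10.793772%.

10.793772%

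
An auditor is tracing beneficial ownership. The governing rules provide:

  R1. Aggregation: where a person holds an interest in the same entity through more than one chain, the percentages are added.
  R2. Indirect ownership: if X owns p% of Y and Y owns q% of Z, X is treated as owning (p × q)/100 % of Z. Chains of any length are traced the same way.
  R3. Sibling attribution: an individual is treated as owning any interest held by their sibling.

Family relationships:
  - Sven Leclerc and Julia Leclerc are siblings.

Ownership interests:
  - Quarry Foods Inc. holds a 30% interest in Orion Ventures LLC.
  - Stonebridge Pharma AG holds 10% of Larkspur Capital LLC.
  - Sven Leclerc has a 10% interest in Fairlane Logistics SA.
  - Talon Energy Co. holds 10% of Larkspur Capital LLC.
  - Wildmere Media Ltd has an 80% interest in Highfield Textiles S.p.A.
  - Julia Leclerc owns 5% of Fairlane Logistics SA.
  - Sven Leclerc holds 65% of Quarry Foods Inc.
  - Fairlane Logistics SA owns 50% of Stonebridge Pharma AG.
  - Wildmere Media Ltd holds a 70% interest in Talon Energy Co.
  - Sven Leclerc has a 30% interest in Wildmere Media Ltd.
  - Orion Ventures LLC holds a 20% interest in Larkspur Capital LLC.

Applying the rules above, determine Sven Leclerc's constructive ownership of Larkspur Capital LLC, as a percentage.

6.75%

By sibling attribution (R3), Sven Leclerc is treated as also owning Julia Leclerc's interest in Fairlane Logistics SA, giving 10% + 5% = 15%.
Chain via Fairlane Logistics SA → Stonebridge Pharma AG (R2): 15% × 50% × 10% = 0.75% of Larkspur Capital LLC.
Chain via Quarry Foods Inc. → Orion Ventures LLC (R2): 65% × 30% × 20% = 3.9% of Larkspur Capital LLC.
Chain via Wildmere Media Ltd → Talon Energy Co. (R2): 30% × 70% × 10% = 2.1% of Larkspur Capital LLC.
Aggregating (R1): 0.75% + 3.9% + 2.1% = 6.75%.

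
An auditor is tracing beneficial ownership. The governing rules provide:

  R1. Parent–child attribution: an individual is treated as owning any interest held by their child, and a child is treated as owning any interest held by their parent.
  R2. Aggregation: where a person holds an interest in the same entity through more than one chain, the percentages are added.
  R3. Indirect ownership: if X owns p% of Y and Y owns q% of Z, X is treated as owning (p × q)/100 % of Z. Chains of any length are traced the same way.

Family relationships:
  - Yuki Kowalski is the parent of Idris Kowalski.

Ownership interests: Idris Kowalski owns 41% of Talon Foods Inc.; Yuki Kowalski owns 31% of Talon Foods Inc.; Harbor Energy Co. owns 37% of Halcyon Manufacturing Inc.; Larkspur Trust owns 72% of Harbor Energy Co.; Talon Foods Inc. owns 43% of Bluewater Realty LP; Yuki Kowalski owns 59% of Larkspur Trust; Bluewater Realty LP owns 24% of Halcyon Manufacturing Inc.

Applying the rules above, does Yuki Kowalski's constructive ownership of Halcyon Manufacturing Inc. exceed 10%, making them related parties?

Yes

By parent–child attribution (R1), Yuki Kowalski is treated as also owning Idris Kowalski's interest in Talon Foods Inc, giving 31% + 41% = 72%.
Chain via Talon Foods Inc. → Bluewater Realty LP (R3): 72% × 43% × 24% = 7.4304% of Halcyon Manufacturing Inc.
Chain via Larkspur Trust → Harbor Energy Co. (R3): 59% × 72% × 37% = 15.7176% of Halcyon Manufacturing Inc.
Aggregating (R2): 7.4304% + 15.7176% = 23.148%.
23.148% exceeds the 10% threshold, so Yuki is a related party to Halcyon Manufacturing Inc.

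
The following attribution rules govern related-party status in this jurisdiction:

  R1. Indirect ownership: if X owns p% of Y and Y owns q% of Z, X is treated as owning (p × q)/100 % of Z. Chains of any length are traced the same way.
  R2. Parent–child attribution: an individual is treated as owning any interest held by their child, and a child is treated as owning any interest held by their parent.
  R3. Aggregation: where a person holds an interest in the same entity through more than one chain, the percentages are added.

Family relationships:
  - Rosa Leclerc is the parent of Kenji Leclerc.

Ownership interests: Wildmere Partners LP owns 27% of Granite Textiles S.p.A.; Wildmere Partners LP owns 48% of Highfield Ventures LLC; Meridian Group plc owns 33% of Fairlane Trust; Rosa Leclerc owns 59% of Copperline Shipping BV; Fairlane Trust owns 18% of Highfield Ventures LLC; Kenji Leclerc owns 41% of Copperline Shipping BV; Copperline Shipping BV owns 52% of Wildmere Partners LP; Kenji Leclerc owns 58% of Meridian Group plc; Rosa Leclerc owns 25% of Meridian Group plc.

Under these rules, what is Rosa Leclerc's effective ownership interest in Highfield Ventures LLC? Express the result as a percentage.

29.8902%

By parent–child attribution (R2), Rosa Leclerc is treated as also owning Kenji Leclerc's interest in Copperline Shipping BV, giving 59% + 41% = 100%.
By parent–child attribution (R2), Rosa Leclerc is treated as also owning Kenji Leclerc's interest in Meridian Group plc, giving 25% + 58% = 83%.
Chain via Copperline Shipping BV → Wildmere Partners LP (R1): 100% × 52% × 48% = 24.96% of Highfield Ventures LLC.
Chain via Meridian Group plc → Fairlane Trust (R1): 83% × 33% × 18% = 4.9302% of Highfield Ventures LLC.
Aggregating (R3): 24.96% + 4.9302% = 29.8902%.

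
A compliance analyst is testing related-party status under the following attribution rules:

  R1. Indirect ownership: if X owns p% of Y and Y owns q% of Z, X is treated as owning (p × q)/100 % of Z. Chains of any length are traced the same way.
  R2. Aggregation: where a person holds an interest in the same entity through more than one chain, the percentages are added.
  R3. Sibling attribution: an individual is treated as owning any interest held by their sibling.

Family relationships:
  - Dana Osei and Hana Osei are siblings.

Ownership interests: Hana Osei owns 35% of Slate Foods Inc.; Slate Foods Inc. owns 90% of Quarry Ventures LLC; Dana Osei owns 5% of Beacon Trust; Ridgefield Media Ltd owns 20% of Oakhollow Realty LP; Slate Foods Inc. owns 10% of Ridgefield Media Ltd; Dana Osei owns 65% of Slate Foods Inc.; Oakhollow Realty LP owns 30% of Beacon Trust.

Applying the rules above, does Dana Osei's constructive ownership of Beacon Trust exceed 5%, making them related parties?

By sibling attribution (R3), Dana Osei is treated as also owning Hana Osei's interest in Slate Foods Inc, giving 65% + 35% = 100%.
Chain via Slate Foods Inc. → Ridgefield Media Ltd → Oakhollow Realty LP (R1): 100% × 10% × 20% × 30% = 0.6% of Beacon Trust.
Direct interest in Beacon Trust: 5%.
Aggregating (R2): 0.6% + 5% = 5.6%.
5.6% exceeds the 5% threshold, so Dana is a related party to Beacon Trust.

Yes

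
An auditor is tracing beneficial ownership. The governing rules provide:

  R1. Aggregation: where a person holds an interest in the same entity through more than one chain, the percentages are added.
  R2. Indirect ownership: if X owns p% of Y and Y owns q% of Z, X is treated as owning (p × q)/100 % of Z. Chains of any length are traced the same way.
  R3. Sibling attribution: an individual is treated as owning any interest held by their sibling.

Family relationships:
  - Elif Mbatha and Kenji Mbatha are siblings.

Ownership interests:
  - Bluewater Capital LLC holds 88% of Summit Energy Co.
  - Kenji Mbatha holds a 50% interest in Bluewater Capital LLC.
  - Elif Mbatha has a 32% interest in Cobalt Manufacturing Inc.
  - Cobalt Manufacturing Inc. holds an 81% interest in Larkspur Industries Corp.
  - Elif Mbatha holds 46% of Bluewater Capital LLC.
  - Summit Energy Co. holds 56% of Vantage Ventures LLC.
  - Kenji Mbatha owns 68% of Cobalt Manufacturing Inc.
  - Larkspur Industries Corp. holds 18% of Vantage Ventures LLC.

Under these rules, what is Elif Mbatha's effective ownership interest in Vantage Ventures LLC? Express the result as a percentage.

61.8888%

By sibling attribution (R3), Elif Mbatha is treated as also owning Kenji Mbatha's interest in Cobalt Manufacturing Inc, giving 32% + 68% = 100%.
By sibling attribution (R3), Elif Mbatha is treated as also owning Kenji Mbatha's interest in Bluewater Capital LLC, giving 46% + 50% = 96%.
Chain via Cobalt Manufacturing Inc. → Larkspur Industries Corp. (R2): 100% × 81% × 18% = 14.58% of Vantage Ventures LLC.
Chain via Bluewater Capital LLC → Summit Energy Co. (R2): 96% × 88% × 56% = 47.3088% of Vantage Ventures LLC.
Aggregating (R1): 14.58% + 47.3088% = 61.8888%.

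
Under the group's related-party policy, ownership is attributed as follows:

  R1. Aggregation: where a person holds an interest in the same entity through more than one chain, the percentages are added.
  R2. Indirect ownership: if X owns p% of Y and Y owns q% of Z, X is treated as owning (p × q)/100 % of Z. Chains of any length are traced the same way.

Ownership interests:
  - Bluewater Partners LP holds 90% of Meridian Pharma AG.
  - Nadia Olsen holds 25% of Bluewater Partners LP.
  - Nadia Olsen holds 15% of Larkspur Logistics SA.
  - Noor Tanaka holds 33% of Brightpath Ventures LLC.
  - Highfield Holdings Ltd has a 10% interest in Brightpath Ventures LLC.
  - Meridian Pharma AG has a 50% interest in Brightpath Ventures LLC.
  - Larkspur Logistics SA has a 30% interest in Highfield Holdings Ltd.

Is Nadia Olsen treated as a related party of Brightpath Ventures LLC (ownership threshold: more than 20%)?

Chain via Larkspur Logistics SA → Highfield Holdings Ltd (R2): 15% × 30% × 10% = 0.45% of Brightpath Ventures LLC.
Chain via Bluewater Partners LP → Meridian Pharma AG (R2): 25% × 90% × 50% = 11.25% of Brightpath Ventures LLC.
Aggregating (R1): 0.45% + 11.25% = 11.7%.
11.7% does not exceed the 20% threshold, so Nadia is not a related party to Brightpath Ventures LLC.

No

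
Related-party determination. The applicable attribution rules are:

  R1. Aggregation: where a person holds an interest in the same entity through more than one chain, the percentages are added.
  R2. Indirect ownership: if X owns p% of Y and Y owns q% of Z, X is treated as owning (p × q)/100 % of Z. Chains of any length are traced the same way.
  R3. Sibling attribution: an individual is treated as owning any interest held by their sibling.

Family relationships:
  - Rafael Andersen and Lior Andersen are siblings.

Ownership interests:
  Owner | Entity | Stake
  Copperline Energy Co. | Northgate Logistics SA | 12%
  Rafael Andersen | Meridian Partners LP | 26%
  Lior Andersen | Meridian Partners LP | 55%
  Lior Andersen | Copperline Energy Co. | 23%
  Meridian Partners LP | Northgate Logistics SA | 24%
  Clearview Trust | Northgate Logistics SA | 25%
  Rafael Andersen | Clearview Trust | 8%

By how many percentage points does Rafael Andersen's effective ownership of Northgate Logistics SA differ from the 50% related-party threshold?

By sibling attribution (R3), Rafael Andersen is treated as also owning Lior Andersen's interest in Meridian Partners LP, giving 26% + 55% = 81%.
By sibling attribution (R3), Rafael Andersen is treated as owning Lior Andersen's 23% interest in Copperline Energy Co.
Chain via Clearview Trust (R2): 8% × 25% = 2% of Northgate Logistics SA.
Chain via Meridian Partners LP (R2): 81% × 24% = 19.44% of Northgate Logistics SA.
Chain via Copperline Energy Co. (R2): 23% × 12% = 2.76% of Northgate Logistics SA.
Aggregating (R1): 2% + 19.44% + 2.76% = 24.2%.
24.2% falls short of the 50% threshold by 25.8 percentage points.

25.8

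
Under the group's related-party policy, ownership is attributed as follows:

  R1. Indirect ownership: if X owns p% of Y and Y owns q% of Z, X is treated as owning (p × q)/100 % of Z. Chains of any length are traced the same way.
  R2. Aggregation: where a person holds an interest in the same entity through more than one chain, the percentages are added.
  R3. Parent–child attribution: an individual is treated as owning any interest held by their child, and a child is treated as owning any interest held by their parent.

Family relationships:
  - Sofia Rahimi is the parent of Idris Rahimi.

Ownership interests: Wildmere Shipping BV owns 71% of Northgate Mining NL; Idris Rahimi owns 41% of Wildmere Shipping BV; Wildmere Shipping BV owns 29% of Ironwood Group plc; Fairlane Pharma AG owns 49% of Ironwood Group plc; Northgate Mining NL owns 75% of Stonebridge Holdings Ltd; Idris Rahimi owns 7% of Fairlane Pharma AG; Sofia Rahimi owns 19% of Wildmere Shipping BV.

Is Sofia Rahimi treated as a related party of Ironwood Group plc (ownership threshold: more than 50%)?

By parent–child attribution (R3), Sofia Rahimi is treated as also owning Idris Rahimi's interest in Wildmere Shipping BV, giving 19% + 41% = 60%.
By parent–child attribution (R3), Sofia Rahimi is treated as owning Idris Rahimi's 7% interest in Fairlane Pharma AG.
Chain via Wildmere Shipping BV (R1): 60% × 29% = 17.4% of Ironwood Group plc.
Chain via Fairlane Pharma AG (R1): 7% × 49% = 3.43% of Ironwood Group plc.
Aggregating (R2): 17.4% + 3.43% = 20.83%.
20.83% does not exceed the 50% threshold, so Sofia is not a related party to Ironwood Group plc.

No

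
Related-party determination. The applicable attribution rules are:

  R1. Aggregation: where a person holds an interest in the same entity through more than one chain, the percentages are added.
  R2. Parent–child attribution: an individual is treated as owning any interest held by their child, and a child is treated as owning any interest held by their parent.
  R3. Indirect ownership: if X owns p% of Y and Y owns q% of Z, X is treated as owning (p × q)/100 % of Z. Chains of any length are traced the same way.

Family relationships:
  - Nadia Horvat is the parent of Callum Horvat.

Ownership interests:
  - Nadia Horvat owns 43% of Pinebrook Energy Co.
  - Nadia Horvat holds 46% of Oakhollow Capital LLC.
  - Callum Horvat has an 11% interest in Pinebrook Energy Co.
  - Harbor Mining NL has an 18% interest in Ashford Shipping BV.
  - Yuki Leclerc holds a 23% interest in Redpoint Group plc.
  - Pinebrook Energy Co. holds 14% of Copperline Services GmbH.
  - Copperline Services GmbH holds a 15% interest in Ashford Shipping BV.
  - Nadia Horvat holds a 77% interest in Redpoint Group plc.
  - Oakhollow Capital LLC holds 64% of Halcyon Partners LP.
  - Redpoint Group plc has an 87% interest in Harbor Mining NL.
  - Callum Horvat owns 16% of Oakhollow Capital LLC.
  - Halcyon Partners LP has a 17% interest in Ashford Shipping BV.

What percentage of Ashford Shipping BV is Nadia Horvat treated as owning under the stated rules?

By parent–child attribution (R2), Nadia Horvat is treated as also owning Callum Horvat's interest in Oakhollow Capital LLC, giving 46% + 16% = 62%.
By parent–child attribution (R2), Nadia Horvat is treated as also owning Callum Horvat's interest in Pinebrook Energy Co, giving 43% + 11% = 54%.
Chain via Oakhollow Capital LLC → Halcyon Partners LP (R3): 62% × 64% × 17% = 6.7456% of Ashford Shipping BV.
Chain via Redpoint Group plc → Harbor Mining NL (R3): 77% × 87% × 18% = 12.0582% of Ashford Shipping BV.
Chain via Pinebrook Energy Co. → Copperline Services GmbH (R3): 54% × 14% × 15% = 1.134% of Ashford Shipping BV.
Aggregating (R1): 6.7456% + 12.0582% + 1.134% = 19.9378%.

19.9378%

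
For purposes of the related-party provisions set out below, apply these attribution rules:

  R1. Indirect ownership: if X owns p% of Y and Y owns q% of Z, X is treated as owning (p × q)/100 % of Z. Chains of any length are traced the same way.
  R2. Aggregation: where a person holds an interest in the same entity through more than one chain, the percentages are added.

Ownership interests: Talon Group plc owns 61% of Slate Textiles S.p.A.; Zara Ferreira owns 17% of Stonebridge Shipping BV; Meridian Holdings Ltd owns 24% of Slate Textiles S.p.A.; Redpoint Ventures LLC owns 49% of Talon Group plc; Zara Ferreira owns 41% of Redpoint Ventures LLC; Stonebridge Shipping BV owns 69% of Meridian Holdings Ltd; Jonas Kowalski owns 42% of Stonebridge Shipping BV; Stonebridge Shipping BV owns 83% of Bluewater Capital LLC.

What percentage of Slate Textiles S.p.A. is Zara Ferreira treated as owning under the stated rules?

15.0701%

Chain via Redpoint Ventures LLC → Talon Group plc (R1): 41% × 49% × 61% = 12.2549% of Slate Textiles S.p.A.
Chain via Stonebridge Shipping BV → Meridian Holdings Ltd (R1): 17% × 69% × 24% = 2.8152% of Slate Textiles S.p.A.
Aggregating (R2): 12.2549% + 2.8152% = 15.0701%.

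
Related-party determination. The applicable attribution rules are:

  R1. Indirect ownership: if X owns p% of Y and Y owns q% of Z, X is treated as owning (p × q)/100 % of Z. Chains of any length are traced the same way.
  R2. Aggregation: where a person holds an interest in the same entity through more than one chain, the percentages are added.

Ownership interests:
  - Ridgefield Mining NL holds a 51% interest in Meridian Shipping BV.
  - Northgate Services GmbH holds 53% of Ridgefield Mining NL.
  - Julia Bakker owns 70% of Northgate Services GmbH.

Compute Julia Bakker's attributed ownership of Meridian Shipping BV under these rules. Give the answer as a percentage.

18.921%

Chain via Northgate Services GmbH → Ridgefield Mining NL (R1): 70% × 53% × 51% = 18.921% of Meridian Shipping BV.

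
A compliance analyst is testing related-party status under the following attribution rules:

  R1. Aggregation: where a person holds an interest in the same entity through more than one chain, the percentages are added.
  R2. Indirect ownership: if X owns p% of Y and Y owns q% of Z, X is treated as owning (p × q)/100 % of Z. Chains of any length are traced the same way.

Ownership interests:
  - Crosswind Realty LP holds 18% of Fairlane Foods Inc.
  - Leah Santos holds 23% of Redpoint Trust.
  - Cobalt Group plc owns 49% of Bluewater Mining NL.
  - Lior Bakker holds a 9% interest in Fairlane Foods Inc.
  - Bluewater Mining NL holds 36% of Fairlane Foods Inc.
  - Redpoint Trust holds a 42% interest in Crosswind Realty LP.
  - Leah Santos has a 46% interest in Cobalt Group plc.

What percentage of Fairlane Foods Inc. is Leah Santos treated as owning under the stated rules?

Chain via Cobalt Group plc → Bluewater Mining NL (R2): 46% × 49% × 36% = 8.1144% of Fairlane Foods Inc.
Chain via Redpoint Trust → Crosswind Realty LP (R2): 23% × 42% × 18% = 1.7388% of Fairlane Foods Inc.
Aggregating (R1): 8.1144% + 1.7388% = 9.8532%.

9.8532%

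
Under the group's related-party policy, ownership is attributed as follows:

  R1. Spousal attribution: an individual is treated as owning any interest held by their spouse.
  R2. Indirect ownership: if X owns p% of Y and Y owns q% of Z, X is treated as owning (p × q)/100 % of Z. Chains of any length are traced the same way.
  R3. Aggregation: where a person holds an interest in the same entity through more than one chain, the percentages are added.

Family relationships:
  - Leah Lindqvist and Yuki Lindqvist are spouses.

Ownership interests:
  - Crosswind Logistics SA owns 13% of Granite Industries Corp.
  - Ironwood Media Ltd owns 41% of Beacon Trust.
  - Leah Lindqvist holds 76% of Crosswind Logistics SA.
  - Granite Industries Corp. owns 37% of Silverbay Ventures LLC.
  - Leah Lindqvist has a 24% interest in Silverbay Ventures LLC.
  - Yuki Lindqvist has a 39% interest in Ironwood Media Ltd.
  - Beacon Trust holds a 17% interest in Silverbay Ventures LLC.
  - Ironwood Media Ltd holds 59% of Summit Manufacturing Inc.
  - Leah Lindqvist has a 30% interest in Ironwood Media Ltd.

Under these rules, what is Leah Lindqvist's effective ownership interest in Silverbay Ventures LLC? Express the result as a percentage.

By spousal attribution (R1), Leah Lindqvist is treated as also owning Yuki Lindqvist's interest in Ironwood Media Ltd, giving 30% + 39% = 69%.
Chain via Crosswind Logistics SA → Granite Industries Corp. (R2): 76% × 13% × 37% = 3.6556% of Silverbay Ventures LLC.
Chain via Ironwood Media Ltd → Beacon Trust (R2): 69% × 41% × 17% = 4.8093% of Silverbay Ventures LLC.
Direct interest in Silverbay Ventures LLC: 24%.
Aggregating (R3): 3.6556% + 4.8093% + 24% = 32.4649%.

32.4649%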